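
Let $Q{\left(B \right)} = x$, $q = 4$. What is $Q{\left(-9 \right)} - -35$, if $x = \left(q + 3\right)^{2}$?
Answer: $84$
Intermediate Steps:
$x = 49$ ($x = \left(4 + 3\right)^{2} = 7^{2} = 49$)
$Q{\left(B \right)} = 49$
$Q{\left(-9 \right)} - -35 = 49 - -35 = 49 + 35 = 84$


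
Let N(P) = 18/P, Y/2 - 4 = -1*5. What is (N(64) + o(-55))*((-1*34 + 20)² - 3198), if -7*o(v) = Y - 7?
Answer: -526851/112 ≈ -4704.0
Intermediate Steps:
Y = -2 (Y = 8 + 2*(-1*5) = 8 + 2*(-5) = 8 - 10 = -2)
o(v) = 9/7 (o(v) = -(-2 - 7)/7 = -⅐*(-9) = 9/7)
(N(64) + o(-55))*((-1*34 + 20)² - 3198) = (18/64 + 9/7)*((-1*34 + 20)² - 3198) = (18*(1/64) + 9/7)*((-34 + 20)² - 3198) = (9/32 + 9/7)*((-14)² - 3198) = 351*(196 - 3198)/224 = (351/224)*(-3002) = -526851/112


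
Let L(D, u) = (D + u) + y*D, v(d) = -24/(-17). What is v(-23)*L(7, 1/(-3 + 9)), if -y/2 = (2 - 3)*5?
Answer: 1852/17 ≈ 108.94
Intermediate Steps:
y = 10 (y = -2*(2 - 3)*5 = -(-2)*5 = -2*(-5) = 10)
v(d) = 24/17 (v(d) = -24*(-1/17) = 24/17)
L(D, u) = u + 11*D (L(D, u) = (D + u) + 10*D = u + 11*D)
v(-23)*L(7, 1/(-3 + 9)) = 24*(1/(-3 + 9) + 11*7)/17 = 24*(1/6 + 77)/17 = 24*(⅙ + 77)/17 = (24/17)*(463/6) = 1852/17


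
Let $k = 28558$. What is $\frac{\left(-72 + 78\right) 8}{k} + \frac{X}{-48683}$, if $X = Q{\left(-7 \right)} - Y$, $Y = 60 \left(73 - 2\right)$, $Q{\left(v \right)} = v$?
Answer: $\frac{62096885}{695144557} \approx 0.089329$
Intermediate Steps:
$Y = 4260$ ($Y = 60 \cdot 71 = 4260$)
$X = -4267$ ($X = -7 - 4260 = -4267$)
$\frac{\left(-72 + 78\right) 8}{k} + \frac{X}{-48683} = \frac{\left(-72 + 78\right) 8}{28558} - \frac{4267}{-48683} = 6 \cdot 8 \cdot \frac{1}{28558} - - \frac{4267}{48683} = 48 \cdot \frac{1}{28558} + \frac{4267}{48683} = \frac{24}{14279} + \frac{4267}{48683} = \frac{62096885}{695144557}$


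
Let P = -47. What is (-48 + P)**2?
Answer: 9025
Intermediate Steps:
(-48 + P)**2 = (-48 - 47)**2 = (-95)**2 = 9025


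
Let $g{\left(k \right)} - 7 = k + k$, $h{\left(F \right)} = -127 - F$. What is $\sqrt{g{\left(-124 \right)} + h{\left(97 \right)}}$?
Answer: $i \sqrt{465} \approx 21.564 i$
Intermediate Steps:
$g{\left(k \right)} = 7 + 2 k$ ($g{\left(k \right)} = 7 + \left(k + k\right) = 7 + 2 k$)
$\sqrt{g{\left(-124 \right)} + h{\left(97 \right)}} = \sqrt{\left(7 + 2 \left(-124\right)\right) - 224} = \sqrt{\left(7 - 248\right) - 224} = \sqrt{-241 - 224} = \sqrt{-465} = i \sqrt{465}$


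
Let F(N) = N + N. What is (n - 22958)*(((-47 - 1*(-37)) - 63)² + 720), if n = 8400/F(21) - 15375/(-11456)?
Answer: -1576975951377/11456 ≈ -1.3766e+8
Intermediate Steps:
F(N) = 2*N
n = 2306575/11456 (n = 8400/((2*21)) - 15375/(-11456) = 8400/42 - 15375*(-1/11456) = 8400*(1/42) + 15375/11456 = 200 + 15375/11456 = 2306575/11456 ≈ 201.34)
(n - 22958)*(((-47 - 1*(-37)) - 63)² + 720) = (2306575/11456 - 22958)*(((-47 - 1*(-37)) - 63)² + 720) = -260700273*(((-47 + 37) - 63)² + 720)/11456 = -260700273*((-10 - 63)² + 720)/11456 = -260700273*((-73)² + 720)/11456 = -260700273*(5329 + 720)/11456 = -260700273/11456*6049 = -1576975951377/11456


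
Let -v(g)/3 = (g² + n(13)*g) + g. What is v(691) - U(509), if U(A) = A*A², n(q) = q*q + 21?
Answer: -133700615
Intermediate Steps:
n(q) = 21 + q² (n(q) = q² + 21 = 21 + q²)
v(g) = -573*g - 3*g² (v(g) = -3*((g² + (21 + 13²)*g) + g) = -3*((g² + (21 + 169)*g) + g) = -3*((g² + 190*g) + g) = -3*(g² + 191*g) = -573*g - 3*g²)
U(A) = A³
v(691) - U(509) = -3*691*(191 + 691) - 1*509³ = -3*691*882 - 1*131872229 = -1828386 - 131872229 = -133700615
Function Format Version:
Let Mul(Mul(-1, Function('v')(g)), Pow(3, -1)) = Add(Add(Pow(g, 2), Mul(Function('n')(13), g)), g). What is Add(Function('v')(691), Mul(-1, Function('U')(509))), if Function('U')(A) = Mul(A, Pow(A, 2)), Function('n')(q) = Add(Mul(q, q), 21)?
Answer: -133700615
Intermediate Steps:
Function('n')(q) = Add(21, Pow(q, 2)) (Function('n')(q) = Add(Pow(q, 2), 21) = Add(21, Pow(q, 2)))
Function('v')(g) = Add(Mul(-573, g), Mul(-3, Pow(g, 2))) (Function('v')(g) = Mul(-3, Add(Add(Pow(g, 2), Mul(Add(21, Pow(13, 2)), g)), g)) = Mul(-3, Add(Add(Pow(g, 2), Mul(Add(21, 169), g)), g)) = Mul(-3, Add(Add(Pow(g, 2), Mul(190, g)), g)) = Mul(-3, Add(Pow(g, 2), Mul(191, g))) = Add(Mul(-573, g), Mul(-3, Pow(g, 2))))
Function('U')(A) = Pow(A, 3)
Add(Function('v')(691), Mul(-1, Function('U')(509))) = Add(Mul(-3, 691, Add(191, 691)), Mul(-1, Pow(509, 3))) = Add(Mul(-3, 691, 882), Mul(-1, 131872229)) = Add(-1828386, -131872229) = -133700615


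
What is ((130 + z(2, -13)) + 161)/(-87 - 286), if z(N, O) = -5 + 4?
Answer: -290/373 ≈ -0.77748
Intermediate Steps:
z(N, O) = -1
((130 + z(2, -13)) + 161)/(-87 - 286) = ((130 - 1) + 161)/(-87 - 286) = (129 + 161)/(-373) = 290*(-1/373) = -290/373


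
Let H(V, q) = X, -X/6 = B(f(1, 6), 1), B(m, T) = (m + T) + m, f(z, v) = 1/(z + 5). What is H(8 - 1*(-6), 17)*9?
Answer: -72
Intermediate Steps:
f(z, v) = 1/(5 + z)
B(m, T) = T + 2*m (B(m, T) = (T + m) + m = T + 2*m)
X = -8 (X = -6*(1 + 2/(5 + 1)) = -6*(1 + 2/6) = -6*(1 + 2*(⅙)) = -6*(1 + ⅓) = -6*4/3 = -8)
H(V, q) = -8
H(8 - 1*(-6), 17)*9 = -8*9 = -72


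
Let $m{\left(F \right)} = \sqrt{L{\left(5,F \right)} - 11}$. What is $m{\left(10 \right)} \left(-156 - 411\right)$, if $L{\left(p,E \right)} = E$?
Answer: $- 567 i \approx - 567.0 i$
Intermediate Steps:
$m{\left(F \right)} = \sqrt{-11 + F}$ ($m{\left(F \right)} = \sqrt{F - 11} = \sqrt{-11 + F}$)
$m{\left(10 \right)} \left(-156 - 411\right) = \sqrt{-11 + 10} \left(-156 - 411\right) = \sqrt{-1} \left(-567\right) = i \left(-567\right) = - 567 i$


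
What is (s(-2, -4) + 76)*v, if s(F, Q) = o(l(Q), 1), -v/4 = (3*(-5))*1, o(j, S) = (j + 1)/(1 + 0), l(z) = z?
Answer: 4380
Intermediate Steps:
o(j, S) = 1 + j (o(j, S) = (1 + j)/1 = (1 + j)*1 = 1 + j)
v = 60 (v = -4*3*(-5) = -(-60) = -4*(-15) = 60)
s(F, Q) = 1 + Q
(s(-2, -4) + 76)*v = ((1 - 4) + 76)*60 = (-3 + 76)*60 = 73*60 = 4380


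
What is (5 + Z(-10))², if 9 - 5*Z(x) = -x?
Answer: 576/25 ≈ 23.040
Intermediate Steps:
Z(x) = 9/5 + x/5 (Z(x) = 9/5 - (-1)*x/5 = 9/5 + x/5)
(5 + Z(-10))² = (5 + (9/5 + (⅕)*(-10)))² = (5 + (9/5 - 2))² = (5 - ⅕)² = (24/5)² = 576/25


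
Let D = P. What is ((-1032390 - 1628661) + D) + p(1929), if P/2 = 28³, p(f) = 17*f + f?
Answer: -2582425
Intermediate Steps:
p(f) = 18*f
P = 43904 (P = 2*28³ = 2*21952 = 43904)
D = 43904
((-1032390 - 1628661) + D) + p(1929) = ((-1032390 - 1628661) + 43904) + 18*1929 = (-2661051 + 43904) + 34722 = -2617147 + 34722 = -2582425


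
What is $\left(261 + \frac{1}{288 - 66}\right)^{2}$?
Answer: $\frac{3357391249}{49284} \approx 68123.0$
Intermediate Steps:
$\left(261 + \frac{1}{288 - 66}\right)^{2} = \left(261 + \frac{1}{222}\right)^{2} = \left(\frac{57943}{222}\right)^{2} = \frac{3357391249}{49284}$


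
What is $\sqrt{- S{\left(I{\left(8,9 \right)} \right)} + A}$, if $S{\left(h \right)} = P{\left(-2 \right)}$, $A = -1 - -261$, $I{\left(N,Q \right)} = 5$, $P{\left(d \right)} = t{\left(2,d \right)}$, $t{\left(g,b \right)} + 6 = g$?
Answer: $2 \sqrt{66} \approx 16.248$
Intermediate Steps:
$t{\left(g,b \right)} = -6 + g$
$P{\left(d \right)} = -4$ ($P{\left(d \right)} = -6 + 2 = -4$)
$A = 260$ ($A = -1 + 261 = 260$)
$S{\left(h \right)} = -4$
$\sqrt{- S{\left(I{\left(8,9 \right)} \right)} + A} = \sqrt{\left(-1\right) \left(-4\right) + 260} = \sqrt{4 + 260} = \sqrt{264} = 2 \sqrt{66}$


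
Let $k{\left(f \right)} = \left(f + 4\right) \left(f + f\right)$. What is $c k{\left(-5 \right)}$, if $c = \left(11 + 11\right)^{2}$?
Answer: $4840$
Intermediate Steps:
$k{\left(f \right)} = 2 f \left(4 + f\right)$ ($k{\left(f \right)} = \left(4 + f\right) 2 f = 2 f \left(4 + f\right)$)
$c = 484$ ($c = 22^{2} = 484$)
$c k{\left(-5 \right)} = 484 \cdot 2 \left(-5\right) \left(4 - 5\right) = 484 \cdot 2 \left(-5\right) \left(-1\right) = 484 \cdot 10 = 4840$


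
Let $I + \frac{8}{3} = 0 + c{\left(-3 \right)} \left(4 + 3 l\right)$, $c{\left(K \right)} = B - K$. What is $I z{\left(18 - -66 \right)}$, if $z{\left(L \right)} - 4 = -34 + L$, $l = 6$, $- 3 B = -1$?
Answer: $3816$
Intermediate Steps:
$B = \frac{1}{3}$ ($B = \left(- \frac{1}{3}\right) \left(-1\right) = \frac{1}{3} \approx 0.33333$)
$c{\left(K \right)} = \frac{1}{3} - K$
$z{\left(L \right)} = -30 + L$ ($z{\left(L \right)} = 4 + \left(-34 + L\right) = -30 + L$)
$I = \frac{212}{3}$ ($I = - \frac{8}{3} + \left(0 + \left(\frac{1}{3} - -3\right) \left(4 + 3 \cdot 6\right)\right) = - \frac{8}{3} + \left(0 + \left(\frac{1}{3} + 3\right) \left(4 + 18\right)\right) = - \frac{8}{3} + \left(0 + \frac{10}{3} \cdot 22\right) = - \frac{8}{3} + \left(0 + \frac{220}{3}\right) = - \frac{8}{3} + \frac{220}{3} = \frac{212}{3} \approx 70.667$)
$I z{\left(18 - -66 \right)} = \frac{212 \left(-30 + \left(18 - -66\right)\right)}{3} = \frac{212 \left(-30 + \left(18 + 66\right)\right)}{3} = \frac{212 \left(-30 + 84\right)}{3} = \frac{212}{3} \cdot 54 = 3816$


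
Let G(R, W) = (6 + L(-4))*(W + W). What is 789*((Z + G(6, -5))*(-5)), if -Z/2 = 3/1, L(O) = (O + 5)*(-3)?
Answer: 142020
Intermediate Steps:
L(O) = -15 - 3*O (L(O) = (5 + O)*(-3) = -15 - 3*O)
G(R, W) = 6*W (G(R, W) = (6 + (-15 - 3*(-4)))*(W + W) = (6 + (-15 + 12))*(2*W) = (6 - 3)*(2*W) = 3*(2*W) = 6*W)
Z = -6 (Z = -6/1 = -6 ≈ -6.0000)
789*((Z + G(6, -5))*(-5)) = 789*((-6 + 6*(-5))*(-5)) = 789*((-6 - 30)*(-5)) = 789*(-36*(-5)) = 789*180 = 142020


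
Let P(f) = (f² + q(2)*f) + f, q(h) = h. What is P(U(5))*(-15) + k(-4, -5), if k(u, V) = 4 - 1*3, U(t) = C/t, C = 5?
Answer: -59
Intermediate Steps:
U(t) = 5/t
k(u, V) = 1 (k(u, V) = 4 - 3 = 1)
P(f) = f² + 3*f (P(f) = (f² + 2*f) + f = f² + 3*f)
P(U(5))*(-15) + k(-4, -5) = ((5/5)*(3 + 5/5))*(-15) + 1 = ((5*(⅕))*(3 + 5*(⅕)))*(-15) + 1 = (1*(3 + 1))*(-15) + 1 = (1*4)*(-15) + 1 = 4*(-15) + 1 = -60 + 1 = -59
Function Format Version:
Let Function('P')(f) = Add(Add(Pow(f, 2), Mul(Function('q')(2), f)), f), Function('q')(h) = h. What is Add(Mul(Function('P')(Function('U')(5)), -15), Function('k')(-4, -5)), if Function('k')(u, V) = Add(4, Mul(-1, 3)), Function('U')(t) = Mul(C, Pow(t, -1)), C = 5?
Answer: -59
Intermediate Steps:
Function('U')(t) = Mul(5, Pow(t, -1))
Function('k')(u, V) = 1 (Function('k')(u, V) = Add(4, -3) = 1)
Function('P')(f) = Add(Pow(f, 2), Mul(3, f)) (Function('P')(f) = Add(Add(Pow(f, 2), Mul(2, f)), f) = Add(Pow(f, 2), Mul(3, f)))
Add(Mul(Function('P')(Function('U')(5)), -15), Function('k')(-4, -5)) = Add(Mul(Mul(Mul(5, Pow(5, -1)), Add(3, Mul(5, Pow(5, -1)))), -15), 1) = Add(Mul(Mul(Mul(5, Rational(1, 5)), Add(3, Mul(5, Rational(1, 5)))), -15), 1) = Add(Mul(Mul(1, Add(3, 1)), -15), 1) = Add(Mul(Mul(1, 4), -15), 1) = Add(Mul(4, -15), 1) = Add(-60, 1) = -59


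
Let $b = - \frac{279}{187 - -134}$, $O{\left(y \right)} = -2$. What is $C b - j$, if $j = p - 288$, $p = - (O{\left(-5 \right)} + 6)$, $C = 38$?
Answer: $\frac{27710}{107} \approx 258.97$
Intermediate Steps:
$p = -4$ ($p = - (-2 + 6) = \left(-1\right) 4 = -4$)
$j = -292$ ($j = -4 - 288 = -292$)
$b = - \frac{93}{107}$ ($b = - \frac{279}{187 + 134} = - \frac{279}{321} = \left(-279\right) \frac{1}{321} = - \frac{93}{107} \approx -0.86916$)
$C b - j = 38 \left(- \frac{93}{107}\right) - -292 = - \frac{3534}{107} + 292 = \frac{27710}{107}$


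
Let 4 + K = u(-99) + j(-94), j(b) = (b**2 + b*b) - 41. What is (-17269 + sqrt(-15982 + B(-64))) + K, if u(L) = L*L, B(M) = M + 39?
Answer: 10159 + I*sqrt(16007) ≈ 10159.0 + 126.52*I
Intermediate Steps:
B(M) = 39 + M
u(L) = L**2
j(b) = -41 + 2*b**2 (j(b) = (b**2 + b**2) - 41 = 2*b**2 - 41 = -41 + 2*b**2)
K = 27428 (K = -4 + ((-99)**2 + (-41 + 2*(-94)**2)) = -4 + (9801 + (-41 + 2*8836)) = -4 + (9801 + (-41 + 17672)) = -4 + (9801 + 17631) = -4 + 27432 = 27428)
(-17269 + sqrt(-15982 + B(-64))) + K = (-17269 + sqrt(-15982 + (39 - 64))) + 27428 = (-17269 + sqrt(-15982 - 25)) + 27428 = (-17269 + sqrt(-16007)) + 27428 = (-17269 + I*sqrt(16007)) + 27428 = 10159 + I*sqrt(16007)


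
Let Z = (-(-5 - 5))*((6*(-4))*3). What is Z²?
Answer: 518400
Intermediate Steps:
Z = -720 (Z = (-1*(-10))*(-24*3) = 10*(-72) = -720)
Z² = (-720)² = 518400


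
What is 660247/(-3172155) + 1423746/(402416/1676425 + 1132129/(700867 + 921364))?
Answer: 1754630371066188611478109/1155906576497584965 ≈ 1.5180e+6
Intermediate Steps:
660247/(-3172155) + 1423746/(402416/1676425 + 1132129/(700867 + 921364)) = 660247*(-1/3172155) + 1423746/(402416*(1/1676425) + 1132129/1622231) = -94321/453165 + 1423746/(402416/1676425 + 1132129*(1/1622231)) = -94321/453165 + 1423746/(402416/1676425 + 1132129/1622231) = -94321/453165 + 1423746/(2550741068921/2719548604175) = -94321/453165 + 1423746*(2719548604175/2550741068921) = -94321/453165 + 3871946446999739550/2550741068921 = 1754630371066188611478109/1155906576497584965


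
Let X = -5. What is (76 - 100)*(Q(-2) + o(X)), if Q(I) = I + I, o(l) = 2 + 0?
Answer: 48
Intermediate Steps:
o(l) = 2
Q(I) = 2*I
(76 - 100)*(Q(-2) + o(X)) = (76 - 100)*(2*(-2) + 2) = -24*(-4 + 2) = -24*(-2) = 48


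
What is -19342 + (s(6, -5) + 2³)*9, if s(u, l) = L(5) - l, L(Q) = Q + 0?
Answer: -19180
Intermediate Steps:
L(Q) = Q
s(u, l) = 5 - l
-19342 + (s(6, -5) + 2³)*9 = -19342 + ((5 - 1*(-5)) + 2³)*9 = -19342 + ((5 + 5) + 8)*9 = -19342 + (10 + 8)*9 = -19342 + 18*9 = -19342 + 162 = -19180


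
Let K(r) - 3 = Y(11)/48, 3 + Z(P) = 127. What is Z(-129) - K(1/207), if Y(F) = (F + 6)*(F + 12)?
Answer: 5417/48 ≈ 112.85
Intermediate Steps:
Z(P) = 124 (Z(P) = -3 + 127 = 124)
Y(F) = (6 + F)*(12 + F)
K(r) = 535/48 (K(r) = 3 + (72 + 11² + 18*11)/48 = 3 + (72 + 121 + 198)*(1/48) = 3 + 391*(1/48) = 3 + 391/48 = 535/48)
Z(-129) - K(1/207) = 124 - 1*535/48 = 124 - 535/48 = 5417/48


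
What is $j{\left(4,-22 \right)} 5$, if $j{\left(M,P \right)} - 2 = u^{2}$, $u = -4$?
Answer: $90$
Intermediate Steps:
$j{\left(M,P \right)} = 18$ ($j{\left(M,P \right)} = 2 + \left(-4\right)^{2} = 2 + 16 = 18$)
$j{\left(4,-22 \right)} 5 = 18 \cdot 5 = 90$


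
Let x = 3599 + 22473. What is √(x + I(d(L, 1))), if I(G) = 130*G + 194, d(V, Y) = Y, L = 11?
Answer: 2*√6599 ≈ 162.47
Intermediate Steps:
I(G) = 194 + 130*G
x = 26072
√(x + I(d(L, 1))) = √(26072 + (194 + 130*1)) = √(26072 + (194 + 130)) = √(26072 + 324) = √26396 = 2*√6599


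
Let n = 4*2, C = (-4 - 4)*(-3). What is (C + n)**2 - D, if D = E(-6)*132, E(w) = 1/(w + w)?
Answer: 1035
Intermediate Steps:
E(w) = 1/(2*w)
C = 24 (C = -8*(-3) = 24)
n = 8
D = -11 (D = ((1/2)/(-6))*132 = ((1/2)*(-1/6))*132 = -1/12*132 = -11)
(C + n)**2 - D = (24 + 8)**2 - 1*(-11) = 32**2 + 11 = 1024 + 11 = 1035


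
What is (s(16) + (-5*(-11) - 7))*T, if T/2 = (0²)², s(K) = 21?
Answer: 0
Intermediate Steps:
T = 0 (T = 2*(0²)² = 2*0² = 2*0 = 0)
(s(16) + (-5*(-11) - 7))*T = (21 + (-5*(-11) - 7))*0 = (21 + (55 - 7))*0 = (21 + 48)*0 = 69*0 = 0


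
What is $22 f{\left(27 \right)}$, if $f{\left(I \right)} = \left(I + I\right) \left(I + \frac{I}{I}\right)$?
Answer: $33264$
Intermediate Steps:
$f{\left(I \right)} = 2 I \left(1 + I\right)$ ($f{\left(I \right)} = 2 I \left(I + 1\right) = 2 I \left(1 + I\right)$)
$22 f{\left(27 \right)} = 22 \cdot 2 \cdot 27 \left(1 + 27\right) = 22 \cdot 2 \cdot 27 \cdot 28 = 22 \cdot 1512 = 33264$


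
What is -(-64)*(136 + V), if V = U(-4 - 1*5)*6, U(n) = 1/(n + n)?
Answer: 26048/3 ≈ 8682.7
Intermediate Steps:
U(n) = 1/(2*n)
V = -⅓ (V = (1/(2*(-4 - 1*5)))*6 = (1/(2*(-4 - 5)))*6 = ((½)/(-9))*6 = ((½)*(-⅑))*6 = -1/18*6 = -⅓ ≈ -0.33333)
-(-64)*(136 + V) = -(-64)*(136 - ⅓) = -(-64)*407/3 = -1*(-26048/3) = 26048/3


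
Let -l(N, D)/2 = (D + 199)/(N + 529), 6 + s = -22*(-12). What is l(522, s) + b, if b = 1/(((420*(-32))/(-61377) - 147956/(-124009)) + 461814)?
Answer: -1070905488943401131/1231427211556735658 ≈ -0.86965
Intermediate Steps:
s = 258 (s = -6 - 22*(-12) = -6 + 264 = 258)
l(N, D) = -2*(199 + D)/(529 + N) (l(N, D) = -2*(D + 199)/(N + 529) = -2*(199 + D)/(529 + N))
b = 2537100131/1171671942489758 (b = 1/((-13440*(-1/61377) - 147956*(-1/124009)) + 461814) = 1/((4480/20459 + 147956/124009) + 461814) = 1/(3582592124/2537100131 + 461814) = 1/(1171671942489758/2537100131) = 2537100131/1171671942489758 ≈ 2.1654e-6)
l(522, s) + b = 2*(-199 - 1*258)/(529 + 522) + 2537100131/1171671942489758 = 2*(-199 - 258)/1051 + 2537100131/1171671942489758 = 2*(1/1051)*(-457) + 2537100131/1171671942489758 = -914/1051 + 2537100131/1171671942489758 = -1070905488943401131/1231427211556735658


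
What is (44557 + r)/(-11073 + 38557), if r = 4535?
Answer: 12273/6871 ≈ 1.7862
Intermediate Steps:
(44557 + r)/(-11073 + 38557) = (44557 + 4535)/(-11073 + 38557) = 49092/27484 = 49092*(1/27484) = 12273/6871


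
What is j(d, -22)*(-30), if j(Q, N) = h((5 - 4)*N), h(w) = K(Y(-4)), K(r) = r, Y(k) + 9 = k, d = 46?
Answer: 390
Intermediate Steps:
Y(k) = -9 + k
h(w) = -13 (h(w) = -9 - 4 = -13)
j(Q, N) = -13
j(d, -22)*(-30) = -13*(-30) = 390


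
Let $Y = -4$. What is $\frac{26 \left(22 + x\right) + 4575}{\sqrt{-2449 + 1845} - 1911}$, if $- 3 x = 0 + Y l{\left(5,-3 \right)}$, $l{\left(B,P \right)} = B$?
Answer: $- \frac{10167157}{3652525} - \frac{31922 i \sqrt{151}}{10957575} \approx -2.7836 - 0.035798 i$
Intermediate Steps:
$x = \frac{20}{3}$ ($x = - \frac{0 - 20}{3} = \left(- \frac{1}{3}\right) \left(-20\right) = \frac{20}{3} \approx 6.6667$)
$\frac{26 \left(22 + x\right) + 4575}{\sqrt{-2449 + 1845} - 1911} = \frac{26 \left(22 + \frac{20}{3}\right) + 4575}{\sqrt{-2449 + 1845} - 1911} = \frac{26 \cdot \frac{86}{3} + 4575}{\sqrt{-604} - 1911} = \frac{\frac{2236}{3} + 4575}{2 i \sqrt{151} - 1911} = \frac{15961}{3 \left(-1911 + 2 i \sqrt{151}\right)}$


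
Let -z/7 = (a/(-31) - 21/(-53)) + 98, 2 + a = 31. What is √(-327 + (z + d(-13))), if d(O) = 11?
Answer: 2*I*√673664503/1643 ≈ 31.595*I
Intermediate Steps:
a = 29 (a = -2 + 31 = 29)
z = -1120896/1643 (z = -7*((29/(-31) - 21/(-53)) + 98) = -7*((29*(-1/31) - 21*(-1/53)) + 98) = -7*((-29/31 + 21/53) + 98) = -7*(-886/1643 + 98) = -7*160128/1643 = -1120896/1643 ≈ -682.23)
√(-327 + (z + d(-13))) = √(-327 + (-1120896/1643 + 11)) = √(-327 - 1102823/1643) = √(-1640084/1643) = 2*I*√673664503/1643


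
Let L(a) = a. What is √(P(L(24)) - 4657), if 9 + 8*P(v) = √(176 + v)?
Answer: √(-74530 + 20*√2)/4 ≈ 68.238*I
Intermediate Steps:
P(v) = -9/8 + √(176 + v)/8
√(P(L(24)) - 4657) = √((-9/8 + √(176 + 24)/8) - 4657) = √((-9/8 + √200/8) - 4657) = √((-9/8 + (10*√2)/8) - 4657) = √((-9/8 + 5*√2/4) - 4657) = √(-37265/8 + 5*√2/4)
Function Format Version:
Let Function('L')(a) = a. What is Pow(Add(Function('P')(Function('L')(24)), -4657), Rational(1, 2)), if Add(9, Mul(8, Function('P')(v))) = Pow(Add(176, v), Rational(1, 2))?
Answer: Mul(Rational(1, 4), Pow(Add(-74530, Mul(20, Pow(2, Rational(1, 2)))), Rational(1, 2))) ≈ Mul(68.238, I)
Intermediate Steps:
Function('P')(v) = Add(Rational(-9, 8), Mul(Rational(1, 8), Pow(Add(176, v), Rational(1, 2))))
Pow(Add(Function('P')(Function('L')(24)), -4657), Rational(1, 2)) = Pow(Add(Add(Rational(-9, 8), Mul(Rational(1, 8), Pow(Add(176, 24), Rational(1, 2)))), -4657), Rational(1, 2)) = Pow(Add(Add(Rational(-9, 8), Mul(Rational(1, 8), Pow(200, Rational(1, 2)))), -4657), Rational(1, 2)) = Pow(Add(Add(Rational(-9, 8), Mul(Rational(1, 8), Mul(10, Pow(2, Rational(1, 2))))), -4657), Rational(1, 2)) = Pow(Add(Add(Rational(-9, 8), Mul(Rational(5, 4), Pow(2, Rational(1, 2)))), -4657), Rational(1, 2)) = Pow(Add(Rational(-37265, 8), Mul(Rational(5, 4), Pow(2, Rational(1, 2)))), Rational(1, 2))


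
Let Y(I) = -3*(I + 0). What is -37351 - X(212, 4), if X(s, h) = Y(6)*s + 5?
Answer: -33540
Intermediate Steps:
Y(I) = -3*I
X(s, h) = 5 - 18*s (X(s, h) = (-3*6)*s + 5 = -18*s + 5 = 5 - 18*s)
-37351 - X(212, 4) = -37351 - (5 - 18*212) = -37351 - (5 - 3816) = -37351 - 1*(-3811) = -37351 + 3811 = -33540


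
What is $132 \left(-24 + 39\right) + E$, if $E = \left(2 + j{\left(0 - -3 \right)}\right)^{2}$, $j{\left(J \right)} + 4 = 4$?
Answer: $1984$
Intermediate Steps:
$j{\left(J \right)} = 0$ ($j{\left(J \right)} = -4 + 4 = 0$)
$E = 4$ ($E = \left(2 + 0\right)^{2} = 2^{2} = 4$)
$132 \left(-24 + 39\right) + E = 132 \left(-24 + 39\right) + 4 = 132 \cdot 15 + 4 = 1980 + 4 = 1984$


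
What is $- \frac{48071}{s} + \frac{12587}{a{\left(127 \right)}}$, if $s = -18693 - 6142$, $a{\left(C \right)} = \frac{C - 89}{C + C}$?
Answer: $\frac{39700877764}{471865} \approx 84136.0$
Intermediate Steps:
$a{\left(C \right)} = \frac{-89 + C}{2 C}$
$s = -24835$ ($s = -18693 - 6142 = -24835$)
$- \frac{48071}{s} + \frac{12587}{a{\left(127 \right)}} = - \frac{48071}{-24835} + \frac{12587}{\frac{1}{2} \cdot \frac{1}{127} \left(-89 + 127\right)} = \left(-48071\right) \left(- \frac{1}{24835}\right) + \frac{12587}{\frac{1}{2} \cdot \frac{1}{127} \cdot 38} = \frac{48071}{24835} + \frac{12587}{\frac{19}{127}} = \frac{48071}{24835} + 12587 \cdot \frac{127}{19} = \frac{48071}{24835} + \frac{1598549}{19} = \frac{39700877764}{471865}$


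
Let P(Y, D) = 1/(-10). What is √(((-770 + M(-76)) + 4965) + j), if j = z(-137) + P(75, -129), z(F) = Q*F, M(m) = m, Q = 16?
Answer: 3*√21410/10 ≈ 43.896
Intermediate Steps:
P(Y, D) = -⅒
z(F) = 16*F
j = -21921/10 (j = 16*(-137) - ⅒ = -2192 - ⅒ = -21921/10 ≈ -2192.1)
√(((-770 + M(-76)) + 4965) + j) = √(((-770 - 76) + 4965) - 21921/10) = √((-846 + 4965) - 21921/10) = √(4119 - 21921/10) = √(19269/10) = 3*√21410/10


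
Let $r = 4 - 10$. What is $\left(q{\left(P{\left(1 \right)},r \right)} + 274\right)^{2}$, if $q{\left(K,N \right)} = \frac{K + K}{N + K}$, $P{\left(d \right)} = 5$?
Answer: $69696$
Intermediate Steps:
$r = -6$
$q{\left(K,N \right)} = \frac{2 K}{K + N}$
$\left(q{\left(P{\left(1 \right)},r \right)} + 274\right)^{2} = \left(2 \cdot 5 \frac{1}{5 - 6} + 274\right)^{2} = \left(2 \cdot 5 \frac{1}{-1} + 274\right)^{2} = \left(2 \cdot 5 \left(-1\right) + 274\right)^{2} = \left(-10 + 274\right)^{2} = 264^{2} = 69696$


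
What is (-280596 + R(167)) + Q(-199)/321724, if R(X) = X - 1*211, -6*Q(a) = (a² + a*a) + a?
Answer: -541731819163/1930344 ≈ -2.8064e+5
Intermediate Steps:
Q(a) = -a²/3 - a/6 (Q(a) = -((a² + a*a) + a)/6 = -((a² + a²) + a)/6 = -(2*a² + a)/6 = -(a + 2*a²)/6 = -a²/3 - a/6)
R(X) = -211 + X (R(X) = X - 211 = -211 + X)
(-280596 + R(167)) + Q(-199)/321724 = (-280596 + (-211 + 167)) - ⅙*(-199)*(1 + 2*(-199))/321724 = (-280596 - 44) - ⅙*(-199)*(1 - 398)*(1/321724) = -280640 - ⅙*(-199)*(-397)*(1/321724) = -280640 - 79003/6*1/321724 = -280640 - 79003/1930344 = -541731819163/1930344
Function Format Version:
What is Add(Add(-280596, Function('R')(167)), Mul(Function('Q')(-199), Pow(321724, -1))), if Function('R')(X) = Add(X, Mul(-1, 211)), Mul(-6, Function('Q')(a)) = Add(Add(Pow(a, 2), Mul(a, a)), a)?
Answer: Rational(-541731819163, 1930344) ≈ -2.8064e+5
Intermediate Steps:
Function('Q')(a) = Add(Mul(Rational(-1, 3), Pow(a, 2)), Mul(Rational(-1, 6), a)) (Function('Q')(a) = Mul(Rational(-1, 6), Add(Add(Pow(a, 2), Mul(a, a)), a)) = Mul(Rational(-1, 6), Add(Add(Pow(a, 2), Pow(a, 2)), a)) = Mul(Rational(-1, 6), Add(Mul(2, Pow(a, 2)), a)) = Mul(Rational(-1, 6), Add(a, Mul(2, Pow(a, 2)))) = Add(Mul(Rational(-1, 3), Pow(a, 2)), Mul(Rational(-1, 6), a)))
Function('R')(X) = Add(-211, X) (Function('R')(X) = Add(X, -211) = Add(-211, X))
Add(Add(-280596, Function('R')(167)), Mul(Function('Q')(-199), Pow(321724, -1))) = Add(Add(-280596, Add(-211, 167)), Mul(Mul(Rational(-1, 6), -199, Add(1, Mul(2, -199))), Pow(321724, -1))) = Add(Add(-280596, -44), Mul(Mul(Rational(-1, 6), -199, Add(1, -398)), Rational(1, 321724))) = Add(-280640, Mul(Mul(Rational(-1, 6), -199, -397), Rational(1, 321724))) = Add(-280640, Mul(Rational(-79003, 6), Rational(1, 321724))) = Add(-280640, Rational(-79003, 1930344)) = Rational(-541731819163, 1930344)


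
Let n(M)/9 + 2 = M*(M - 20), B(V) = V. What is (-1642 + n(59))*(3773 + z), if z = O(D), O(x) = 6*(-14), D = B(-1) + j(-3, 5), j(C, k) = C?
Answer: 70271761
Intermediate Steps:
D = -4 (D = -1 - 3 = -4)
O(x) = -84
n(M) = -18 + 9*M*(-20 + M) (n(M) = -18 + 9*(M*(M - 20)) = -18 + 9*(M*(-20 + M)) = -18 + 9*M*(-20 + M))
z = -84
(-1642 + n(59))*(3773 + z) = (-1642 + (-18 - 180*59 + 9*59²))*(3773 - 84) = (-1642 + (-18 - 10620 + 9*3481))*3689 = (-1642 + (-18 - 10620 + 31329))*3689 = (-1642 + 20691)*3689 = 19049*3689 = 70271761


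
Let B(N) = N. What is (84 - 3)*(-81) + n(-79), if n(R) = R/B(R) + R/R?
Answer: -6559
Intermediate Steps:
n(R) = 2 (n(R) = R/R + R/R = 1 + 1 = 2)
(84 - 3)*(-81) + n(-79) = (84 - 3)*(-81) + 2 = 81*(-81) + 2 = -6561 + 2 = -6559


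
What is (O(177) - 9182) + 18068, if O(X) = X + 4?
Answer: 9067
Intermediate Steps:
O(X) = 4 + X
(O(177) - 9182) + 18068 = ((4 + 177) - 9182) + 18068 = (181 - 9182) + 18068 = -9001 + 18068 = 9067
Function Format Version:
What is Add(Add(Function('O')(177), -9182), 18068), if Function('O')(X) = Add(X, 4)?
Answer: 9067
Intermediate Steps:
Function('O')(X) = Add(4, X)
Add(Add(Function('O')(177), -9182), 18068) = Add(Add(Add(4, 177), -9182), 18068) = Add(Add(181, -9182), 18068) = Add(-9001, 18068) = 9067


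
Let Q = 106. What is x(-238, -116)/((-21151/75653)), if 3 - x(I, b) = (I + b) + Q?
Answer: -18988903/21151 ≈ -897.78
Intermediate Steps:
x(I, b) = -103 - I - b (x(I, b) = 3 - ((I + b) + 106) = 3 - (106 + I + b) = 3 + (-106 - I - b) = -103 - I - b)
x(-238, -116)/((-21151/75653)) = (-103 - 1*(-238) - 1*(-116))/((-21151/75653)) = (-103 + 238 + 116)/((-21151*1/75653)) = 251/(-21151/75653) = 251*(-75653/21151) = -18988903/21151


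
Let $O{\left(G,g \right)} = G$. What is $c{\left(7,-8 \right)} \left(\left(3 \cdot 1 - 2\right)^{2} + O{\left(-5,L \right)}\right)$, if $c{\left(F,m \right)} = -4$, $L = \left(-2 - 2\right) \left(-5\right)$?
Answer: $16$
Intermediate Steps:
$L = 20$ ($L = \left(-4\right) \left(-5\right) = 20$)
$c{\left(7,-8 \right)} \left(\left(3 \cdot 1 - 2\right)^{2} + O{\left(-5,L \right)}\right) = - 4 \left(\left(3 \cdot 1 - 2\right)^{2} - 5\right) = - 4 \left(\left(3 - 2\right)^{2} - 5\right) = - 4 \left(1^{2} - 5\right) = - 4 \left(1 - 5\right) = \left(-4\right) \left(-4\right) = 16$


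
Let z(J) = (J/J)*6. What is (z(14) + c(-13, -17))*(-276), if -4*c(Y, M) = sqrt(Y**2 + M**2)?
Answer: -1656 + 69*sqrt(458) ≈ -179.34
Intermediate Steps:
z(J) = 6 (z(J) = 1*6 = 6)
c(Y, M) = -sqrt(M**2 + Y**2)/4 (c(Y, M) = -sqrt(Y**2 + M**2)/4 = -sqrt(M**2 + Y**2)/4)
(z(14) + c(-13, -17))*(-276) = (6 - sqrt((-17)**2 + (-13)**2)/4)*(-276) = (6 - sqrt(289 + 169)/4)*(-276) = (6 - sqrt(458)/4)*(-276) = -1656 + 69*sqrt(458)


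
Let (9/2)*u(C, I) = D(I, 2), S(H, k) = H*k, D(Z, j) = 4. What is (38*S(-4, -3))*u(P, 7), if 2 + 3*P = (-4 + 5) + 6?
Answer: 1216/3 ≈ 405.33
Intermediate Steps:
P = 5/3 (P = -2/3 + ((-4 + 5) + 6)/3 = -2/3 + (1 + 6)/3 = -2/3 + (1/3)*7 = -2/3 + 7/3 = 5/3 ≈ 1.6667)
u(C, I) = 8/9 (u(C, I) = (2/9)*4 = 8/9)
(38*S(-4, -3))*u(P, 7) = (38*(-4*(-3)))*(8/9) = (38*12)*(8/9) = 456*(8/9) = 1216/3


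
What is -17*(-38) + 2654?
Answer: 3300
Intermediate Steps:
-17*(-38) + 2654 = 646 + 2654 = 3300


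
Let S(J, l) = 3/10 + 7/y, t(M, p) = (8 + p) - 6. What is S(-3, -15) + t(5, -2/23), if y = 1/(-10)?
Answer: -15591/230 ≈ -67.787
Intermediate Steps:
y = -1/10 ≈ -0.10000
t(M, p) = 2 + p
S(J, l) = -697/10 (S(J, l) = 3/10 + 7/(-1/10) = 3*(1/10) + 7*(-10) = 3/10 - 70 = -697/10)
S(-3, -15) + t(5, -2/23) = -697/10 + (2 - 2/23) = -697/10 + 44/23 = -15591/230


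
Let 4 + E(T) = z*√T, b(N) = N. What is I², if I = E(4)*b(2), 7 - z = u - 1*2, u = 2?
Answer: 400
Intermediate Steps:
z = 7 (z = 7 - (2 - 1*2) = 7 - (2 - 2) = 7 - 1*0 = 7 + 0 = 7)
E(T) = -4 + 7*√T
I = 20 (I = (-4 + 7*√4)*2 = (-4 + 7*2)*2 = (-4 + 14)*2 = 10*2 = 20)
I² = 20² = 400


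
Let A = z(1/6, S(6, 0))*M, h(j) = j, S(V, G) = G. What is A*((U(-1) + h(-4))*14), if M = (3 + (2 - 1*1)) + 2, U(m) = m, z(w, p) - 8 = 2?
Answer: -4200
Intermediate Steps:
z(w, p) = 10 (z(w, p) = 8 + 2 = 10)
M = 6 (M = (3 + (2 - 1)) + 2 = (3 + 1) + 2 = 4 + 2 = 6)
A = 60 (A = 10*6 = 60)
A*((U(-1) + h(-4))*14) = 60*((-1 - 4)*14) = 60*(-5*14) = 60*(-70) = -4200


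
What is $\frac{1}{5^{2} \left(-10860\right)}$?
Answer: $- \frac{1}{271500} \approx -3.6832 \cdot 10^{-6}$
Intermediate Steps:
$\frac{1}{5^{2} \left(-10860\right)} = \frac{1}{25 \left(-10860\right)} = \frac{1}{-271500} = - \frac{1}{271500}$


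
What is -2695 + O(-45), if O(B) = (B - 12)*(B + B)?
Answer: 2435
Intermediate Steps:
O(B) = 2*B*(-12 + B) (O(B) = (-12 + B)*(2*B) = 2*B*(-12 + B))
-2695 + O(-45) = -2695 + 2*(-45)*(-12 - 45) = -2695 + 2*(-45)*(-57) = -2695 + 5130 = 2435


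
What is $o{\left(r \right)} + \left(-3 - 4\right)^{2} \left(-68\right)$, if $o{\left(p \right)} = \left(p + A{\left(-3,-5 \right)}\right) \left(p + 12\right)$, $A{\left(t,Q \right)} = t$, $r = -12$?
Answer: $-3332$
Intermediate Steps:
$o{\left(p \right)} = \left(-3 + p\right) \left(12 + p\right)$ ($o{\left(p \right)} = \left(p - 3\right) \left(p + 12\right) = \left(-3 + p\right) \left(12 + p\right)$)
$o{\left(r \right)} + \left(-3 - 4\right)^{2} \left(-68\right) = \left(-36 + \left(-12\right)^{2} + 9 \left(-12\right)\right) + \left(-3 - 4\right)^{2} \left(-68\right) = \left(-36 + 144 - 108\right) + \left(-7\right)^{2} \left(-68\right) = 0 + 49 \left(-68\right) = 0 - 3332 = -3332$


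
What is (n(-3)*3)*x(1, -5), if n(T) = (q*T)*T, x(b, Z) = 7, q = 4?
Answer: 756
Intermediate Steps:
n(T) = 4*T² (n(T) = (4*T)*T = 4*T²)
(n(-3)*3)*x(1, -5) = ((4*(-3)²)*3)*7 = ((4*9)*3)*7 = (36*3)*7 = 108*7 = 756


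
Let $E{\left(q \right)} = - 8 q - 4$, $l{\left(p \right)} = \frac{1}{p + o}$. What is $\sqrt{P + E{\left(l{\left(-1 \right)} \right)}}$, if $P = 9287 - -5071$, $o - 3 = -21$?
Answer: $\frac{77 \sqrt{874}}{19} \approx 119.81$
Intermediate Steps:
$o = -18$ ($o = 3 - 21 = -18$)
$l{\left(p \right)} = \frac{1}{-18 + p}$ ($l{\left(p \right)} = \frac{1}{p - 18} = \frac{1}{-18 + p}$)
$P = 14358$ ($P = 9287 + 5071 = 14358$)
$E{\left(q \right)} = -4 - 8 q$
$\sqrt{P + E{\left(l{\left(-1 \right)} \right)}} = \sqrt{14358 - \left(4 + \frac{8}{-18 - 1}\right)} = \sqrt{14358 - \left(4 + \frac{8}{-19}\right)} = \sqrt{14358 - \frac{68}{19}} = \sqrt{\frac{272734}{19}} = \frac{77 \sqrt{874}}{19}$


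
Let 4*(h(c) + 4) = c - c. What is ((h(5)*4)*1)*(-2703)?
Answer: 43248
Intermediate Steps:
h(c) = -4 (h(c) = -4 + (c - c)/4 = -4 + (1/4)*0 = -4 + 0 = -4)
((h(5)*4)*1)*(-2703) = (-4*4*1)*(-2703) = -16*1*(-2703) = -16*(-2703) = 43248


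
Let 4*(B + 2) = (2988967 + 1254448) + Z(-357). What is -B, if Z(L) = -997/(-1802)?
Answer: -7646620411/7208 ≈ -1.0609e+6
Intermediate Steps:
Z(L) = 997/1802 (Z(L) = -997*(-1/1802) = 997/1802)
B = 7646620411/7208 (B = -2 + ((2988967 + 1254448) + 997/1802)/4 = -2 + (4243415 + 997/1802)/4 = -2 + (1/4)*(7646634827/1802) = -2 + 7646634827/7208 = 7646620411/7208 ≈ 1.0609e+6)
-B = -1*7646620411/7208 = -7646620411/7208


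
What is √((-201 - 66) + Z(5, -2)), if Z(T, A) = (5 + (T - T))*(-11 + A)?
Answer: 2*I*√83 ≈ 18.221*I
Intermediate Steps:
Z(T, A) = -55 + 5*A (Z(T, A) = (5 + 0)*(-11 + A) = 5*(-11 + A) = -55 + 5*A)
√((-201 - 66) + Z(5, -2)) = √((-201 - 66) + (-55 + 5*(-2))) = √(-267 + (-55 - 10)) = √(-267 - 65) = √(-332) = 2*I*√83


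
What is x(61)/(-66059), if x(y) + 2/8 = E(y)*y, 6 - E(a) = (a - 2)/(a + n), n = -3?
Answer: -35229/7662844 ≈ -0.0045974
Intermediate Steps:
E(a) = 6 - (-2 + a)/(-3 + a) (E(a) = 6 - (a - 2)/(a - 3) = 6 - (-2 + a)/(-3 + a))
x(y) = -¼ + y*(-16 + 5*y)/(-3 + y) (x(y) = -¼ + ((-16 + 5*y)/(-3 + y))*y = -¼ + y*(-16 + 5*y)/(-3 + y))
x(61)/(-66059) = ((3 - 65*61 + 20*61²)/(4*(-3 + 61)))/(-66059) = ((¼)*(3 - 3965 + 20*3721)/58)*(-1/66059) = ((¼)*(1/58)*(3 - 3965 + 74420))*(-1/66059) = ((¼)*(1/58)*70458)*(-1/66059) = (35229/116)*(-1/66059) = -35229/7662844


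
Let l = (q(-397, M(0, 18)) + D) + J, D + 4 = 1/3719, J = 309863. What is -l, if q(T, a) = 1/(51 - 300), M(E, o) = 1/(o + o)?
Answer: -286939036159/926031 ≈ -3.0986e+5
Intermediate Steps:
M(E, o) = 1/(2*o)
q(T, a) = -1/249 (q(T, a) = 1/(-249) = -1/249)
D = -14875/3719 (D = -4 + 1/3719 = -14875/3719 ≈ -3.9997)
l = 286939036159/926031 (l = (-1/249 - 14875/3719) + 309863 = -3707594/926031 + 309863 = 286939036159/926031 ≈ 3.0986e+5)
-l = -1*286939036159/926031 = -286939036159/926031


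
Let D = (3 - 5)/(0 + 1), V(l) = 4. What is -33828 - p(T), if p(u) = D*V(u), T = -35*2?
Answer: -33820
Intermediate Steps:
D = -2 (D = -2/1 = -2*1 = -2)
T = -70
p(u) = -8 (p(u) = -2*4 = -8)
-33828 - p(T) = -33828 - 1*(-8) = -33828 + 8 = -33820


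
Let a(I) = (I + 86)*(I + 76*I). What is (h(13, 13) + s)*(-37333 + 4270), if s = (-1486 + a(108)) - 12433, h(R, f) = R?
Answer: -52880896074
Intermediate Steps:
a(I) = 77*I*(86 + I) (a(I) = (86 + I)*(77*I) = 77*I*(86 + I))
s = 1599385 (s = (-1486 + 77*108*(86 + 108)) - 12433 = (-1486 + 77*108*194) - 12433 = (-1486 + 1613304) - 12433 = 1611818 - 12433 = 1599385)
(h(13, 13) + s)*(-37333 + 4270) = (13 + 1599385)*(-37333 + 4270) = 1599398*(-33063) = -52880896074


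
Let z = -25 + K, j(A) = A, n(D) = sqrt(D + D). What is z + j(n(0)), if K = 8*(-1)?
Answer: -33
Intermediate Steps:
n(D) = sqrt(2)*sqrt(D) (n(D) = sqrt(2*D) = sqrt(2)*sqrt(D))
K = -8
z = -33 (z = -25 - 8 = -33)
z + j(n(0)) = -33 + sqrt(2)*sqrt(0) = -33 + sqrt(2)*0 = -33 + 0 = -33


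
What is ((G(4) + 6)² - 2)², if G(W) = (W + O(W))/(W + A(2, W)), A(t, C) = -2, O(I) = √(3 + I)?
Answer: 72193/16 + 1020*√7 ≈ 7210.7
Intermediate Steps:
G(W) = (W + √(3 + W))/(-2 + W) (G(W) = (W + √(3 + W))/(W - 2) = (W + √(3 + W))/(-2 + W))
((G(4) + 6)² - 2)² = (((4 + √(3 + 4))/(-2 + 4) + 6)² - 2)² = (((4 + √7)/2 + 6)² - 2)² = (((2 + √7/2) + 6)² - 2)² = ((8 + √7/2)² - 2)² = (-2 + (8 + √7/2)²)²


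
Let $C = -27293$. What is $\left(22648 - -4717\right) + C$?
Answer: $72$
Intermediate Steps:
$\left(22648 - -4717\right) + C = \left(22648 - -4717\right) - 27293 = \left(22648 + 4717\right) - 27293 = 27365 - 27293 = 72$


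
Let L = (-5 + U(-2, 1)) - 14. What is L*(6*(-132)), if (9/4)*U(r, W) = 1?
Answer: 14696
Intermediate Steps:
U(r, W) = 4/9 (U(r, W) = (4/9)*1 = 4/9)
L = -167/9 (L = (-5 + 4/9) - 14 = -41/9 - 14 = -167/9 ≈ -18.556)
L*(6*(-132)) = -334*(-132)/3 = -167/9*(-792) = 14696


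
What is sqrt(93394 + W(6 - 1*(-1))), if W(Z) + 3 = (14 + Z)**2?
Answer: 2*sqrt(23458) ≈ 306.32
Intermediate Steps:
W(Z) = -3 + (14 + Z)**2
sqrt(93394 + W(6 - 1*(-1))) = sqrt(93394 + (-3 + (14 + (6 - 1*(-1)))**2)) = sqrt(93394 + (-3 + (14 + (6 + 1))**2)) = sqrt(93394 + (-3 + (14 + 7)**2)) = sqrt(93394 + (-3 + 21**2)) = sqrt(93394 + (-3 + 441)) = sqrt(93394 + 438) = sqrt(93832) = 2*sqrt(23458)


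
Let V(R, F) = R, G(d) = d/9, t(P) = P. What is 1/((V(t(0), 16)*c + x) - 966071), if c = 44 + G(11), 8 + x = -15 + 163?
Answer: -1/965931 ≈ -1.0353e-6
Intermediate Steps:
G(d) = d/9 (G(d) = d*(1/9) = d/9)
x = 140 (x = -8 + (-15 + 163) = -8 + 148 = 140)
c = 407/9 (c = 44 + (1/9)*11 = 44 + 11/9 = 407/9 ≈ 45.222)
1/((V(t(0), 16)*c + x) - 966071) = 1/((0*(407/9) + 140) - 966071) = 1/((0 + 140) - 966071) = 1/(140 - 966071) = 1/(-965931) = -1/965931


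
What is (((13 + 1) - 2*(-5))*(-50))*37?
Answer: -44400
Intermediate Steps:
(((13 + 1) - 2*(-5))*(-50))*37 = ((14 + 10)*(-50))*37 = (24*(-50))*37 = -1200*37 = -44400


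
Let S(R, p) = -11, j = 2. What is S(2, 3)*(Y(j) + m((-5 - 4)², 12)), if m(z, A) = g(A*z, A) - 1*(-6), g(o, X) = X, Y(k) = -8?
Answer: -110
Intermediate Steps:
m(z, A) = 6 + A (m(z, A) = A - 1*(-6) = A + 6 = 6 + A)
S(2, 3)*(Y(j) + m((-5 - 4)², 12)) = -11*(-8 + (6 + 12)) = -11*(-8 + 18) = -11*10 = -110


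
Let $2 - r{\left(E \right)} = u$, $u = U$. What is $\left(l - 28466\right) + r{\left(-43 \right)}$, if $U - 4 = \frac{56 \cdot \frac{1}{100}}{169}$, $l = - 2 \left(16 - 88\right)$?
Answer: $- \frac{119668914}{4225} \approx -28324.0$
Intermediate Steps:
$l = 144$ ($l = \left(-2\right) \left(-72\right) = 144$)
$U = \frac{16914}{4225}$ ($U = 4 + \frac{56 \cdot \frac{1}{100}}{169} = 4 + 56 \cdot \frac{1}{100} \cdot \frac{1}{169} = 4 + \frac{14}{25} \cdot \frac{1}{169} = 4 + \frac{14}{4225} = \frac{16914}{4225} \approx 4.0033$)
$u = \frac{16914}{4225} \approx 4.0033$
$r{\left(E \right)} = - \frac{8464}{4225}$ ($r{\left(E \right)} = 2 - \frac{16914}{4225} = - \frac{8464}{4225}$)
$\left(l - 28466\right) + r{\left(-43 \right)} = \left(144 - 28466\right) - \frac{8464}{4225} = -28322 - \frac{8464}{4225} = - \frac{119668914}{4225}$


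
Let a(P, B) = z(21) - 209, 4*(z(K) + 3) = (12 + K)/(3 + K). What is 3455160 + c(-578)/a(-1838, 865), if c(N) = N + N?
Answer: 23401835672/6773 ≈ 3.4552e+6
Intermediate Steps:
c(N) = 2*N
z(K) = -3 + (12 + K)/(4*(3 + K)) (z(K) = -3 + ((12 + K)/(3 + K))/4 = -3 + (12 + K)/(4*(3 + K)))
a(P, B) = -6773/32 (a(P, B) = (-24 - 11*21)/(4*(3 + 21)) - 209 = (¼)*(-24 - 231)/24 - 209 = (¼)*(1/24)*(-255) - 209 = -85/32 - 209 = -6773/32)
3455160 + c(-578)/a(-1838, 865) = 3455160 + (2*(-578))/(-6773/32) = 3455160 - 1156*(-32/6773) = 3455160 + 36992/6773 = 23401835672/6773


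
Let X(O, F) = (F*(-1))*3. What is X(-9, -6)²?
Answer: 324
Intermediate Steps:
X(O, F) = -3*F (X(O, F) = -F*3 = -3*F)
X(-9, -6)² = (-3*(-6))² = 18² = 324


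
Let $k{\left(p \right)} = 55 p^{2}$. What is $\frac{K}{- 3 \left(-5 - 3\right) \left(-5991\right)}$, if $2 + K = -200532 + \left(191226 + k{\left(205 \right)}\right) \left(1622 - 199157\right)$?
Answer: $\frac{494351489069}{143784} \approx 3.4382 \cdot 10^{6}$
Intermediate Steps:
$K = -494351489069$ ($K = -2 + \left(-200532 + \left(191226 + 55 \cdot 205^{2}\right) \left(1622 - 199157\right)\right) = -2 + \left(-200532 + \left(191226 + 55 \cdot 42025\right) \left(-197535\right)\right) = -2 + \left(-200532 + \left(191226 + 2311375\right) \left(-197535\right)\right) = -2 + \left(-200532 + 2502601 \left(-197535\right)\right) = -2 - 494351489067 = -494351489069$)
$\frac{K}{- 3 \left(-5 - 3\right) \left(-5991\right)} = - \frac{494351489069}{- 3 \left(-5 - 3\right) \left(-5991\right)} = - \frac{494351489069}{\left(-3\right) \left(-8\right) \left(-5991\right)} = - \frac{494351489069}{24 \left(-5991\right)} = - \frac{494351489069}{-143784} = \left(-494351489069\right) \left(- \frac{1}{143784}\right) = \frac{494351489069}{143784}$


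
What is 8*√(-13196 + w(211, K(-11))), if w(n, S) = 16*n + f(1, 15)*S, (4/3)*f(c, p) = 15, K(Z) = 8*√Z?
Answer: 8*√(-9820 + 90*I*√11) ≈ 12.047 + 792.86*I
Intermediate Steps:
f(c, p) = 45/4 (f(c, p) = (¾)*15 = 45/4)
w(n, S) = 16*n + 45*S/4
8*√(-13196 + w(211, K(-11))) = 8*√(-13196 + (16*211 + 45*(8*√(-11))/4)) = 8*√(-13196 + (3376 + 45*(8*(I*√11))/4)) = 8*√(-13196 + (3376 + 45*(8*I*√11)/4)) = 8*√(-13196 + (3376 + 90*I*√11)) = 8*√(-9820 + 90*I*√11)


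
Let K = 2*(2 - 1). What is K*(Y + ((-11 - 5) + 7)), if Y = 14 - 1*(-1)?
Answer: 12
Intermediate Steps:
K = 2 (K = 2*1 = 2)
Y = 15 (Y = 14 + 1 = 15)
K*(Y + ((-11 - 5) + 7)) = 2*(15 + ((-11 - 5) + 7)) = 2*(15 + (-16 + 7)) = 2*(15 - 9) = 2*6 = 12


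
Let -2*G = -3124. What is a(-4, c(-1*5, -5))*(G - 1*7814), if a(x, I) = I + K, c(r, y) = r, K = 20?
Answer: -93780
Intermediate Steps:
G = 1562 (G = -1/2*(-3124) = 1562)
a(x, I) = 20 + I (a(x, I) = I + 20 = 20 + I)
a(-4, c(-1*5, -5))*(G - 1*7814) = (20 - 1*5)*(1562 - 1*7814) = (20 - 5)*(1562 - 7814) = 15*(-6252) = -93780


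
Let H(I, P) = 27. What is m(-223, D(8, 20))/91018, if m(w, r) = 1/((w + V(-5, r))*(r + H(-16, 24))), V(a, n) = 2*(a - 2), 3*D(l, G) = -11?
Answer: -1/503329540 ≈ -1.9868e-9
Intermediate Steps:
D(l, G) = -11/3 (D(l, G) = (⅓)*(-11) = -11/3)
V(a, n) = -4 + 2*a (V(a, n) = 2*(-2 + a) = -4 + 2*a)
m(w, r) = 1/((-14 + w)*(27 + r)) (m(w, r) = 1/((w + (-4 + 2*(-5)))*(r + 27)) = 1/((w + (-4 - 10))*(27 + r)) = 1/((w - 14)*(27 + r)) = 1/((-14 + w)*(27 + r)))
m(-223, D(8, 20))/91018 = 1/(-378 - 14*(-11/3) + 27*(-223) - 11/3*(-223)*91018) = (1/91018)/(-378 + 154/3 - 6021 + 2453/3) = (1/91018)/(-5530) = -1/5530*1/91018 = -1/503329540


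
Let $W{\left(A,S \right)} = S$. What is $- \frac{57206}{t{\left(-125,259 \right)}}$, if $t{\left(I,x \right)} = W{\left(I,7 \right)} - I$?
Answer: $- \frac{28603}{66} \approx -433.38$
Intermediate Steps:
$t{\left(I,x \right)} = 7 - I$
$- \frac{57206}{t{\left(-125,259 \right)}} = - \frac{57206}{7 - -125} = - \frac{57206}{7 + 125} = - \frac{57206}{132} = \left(-1\right) \frac{28603}{66} = - \frac{28603}{66}$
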